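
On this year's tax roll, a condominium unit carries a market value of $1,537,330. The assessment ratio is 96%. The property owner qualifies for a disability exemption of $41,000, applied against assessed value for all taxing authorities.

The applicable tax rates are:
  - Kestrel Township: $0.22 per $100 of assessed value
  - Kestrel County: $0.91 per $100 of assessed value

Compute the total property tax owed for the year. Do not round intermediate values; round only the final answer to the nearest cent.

$16,213.66

Assessed value = $1,537,330 × 0.96 = $1,475,836.8
Taxable value = $1,475,836.8 − $41,000 = $1,434,836.8
Kestrel Township: $1,434,836.8 × 0.0022 = $3,156.64096
Kestrel County: $1,434,836.8 × 0.0091 = $13,057.01488
Total = $3,156.64096 + $13,057.01488 = $16,213.65584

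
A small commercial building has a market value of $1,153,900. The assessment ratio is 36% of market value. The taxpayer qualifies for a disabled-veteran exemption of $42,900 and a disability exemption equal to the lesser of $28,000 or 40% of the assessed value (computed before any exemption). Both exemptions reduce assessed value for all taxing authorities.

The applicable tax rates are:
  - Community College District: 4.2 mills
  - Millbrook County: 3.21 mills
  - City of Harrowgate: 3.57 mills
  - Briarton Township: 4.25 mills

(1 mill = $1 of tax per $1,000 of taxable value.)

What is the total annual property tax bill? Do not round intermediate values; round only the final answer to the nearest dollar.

Assessed value = $1,153,900 × 0.36 = $415,404
Disability exemption = min($28,000, 40% × $415,404) = min($28,000, $166,161.6) = $28,000 (dollar cap binds)
Taxable value = $415,404 − $42,900 − $28,000 = $344,504
Community College District: $344,504 × 0.0042 = $1,446.9168
Millbrook County: $344,504 × 0.00321 = $1,105.85784
City of Harrowgate: $344,504 × 0.00357 = $1,229.87928
Briarton Township: $344,504 × 0.00425 = $1,464.142
Total = $5,246.79592

$5,247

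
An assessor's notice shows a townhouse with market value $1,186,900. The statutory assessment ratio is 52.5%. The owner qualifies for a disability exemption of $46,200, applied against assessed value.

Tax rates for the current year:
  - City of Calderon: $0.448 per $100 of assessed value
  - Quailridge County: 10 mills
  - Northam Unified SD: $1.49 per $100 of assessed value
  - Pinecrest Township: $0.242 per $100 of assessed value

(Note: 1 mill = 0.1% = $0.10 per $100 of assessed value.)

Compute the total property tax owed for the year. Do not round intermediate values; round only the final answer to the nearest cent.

$18,346.14

Assessed value = $1,186,900 × 0.525 = $623,122.5
Taxable value = $623,122.5 − $46,200 = $576,922.5
City of Calderon: $576,922.5 × 0.00448 = $2,584.6128
Quailridge County: $576,922.5 × 0.01 = $5,769.225
Northam Unified SD: $576,922.5 × 0.0149 = $8,596.14525
Pinecrest Township: $576,922.5 × 0.00242 = $1,396.15245
Total = $18,346.1355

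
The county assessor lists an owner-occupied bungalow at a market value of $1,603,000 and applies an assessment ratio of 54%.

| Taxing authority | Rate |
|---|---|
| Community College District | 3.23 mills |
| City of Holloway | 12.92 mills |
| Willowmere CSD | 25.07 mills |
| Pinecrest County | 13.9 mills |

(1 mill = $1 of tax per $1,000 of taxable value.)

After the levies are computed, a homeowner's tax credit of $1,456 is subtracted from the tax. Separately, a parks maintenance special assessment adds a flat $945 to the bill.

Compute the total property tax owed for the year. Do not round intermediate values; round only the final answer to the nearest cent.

Assessed value = $1,603,000 × 0.54 = $865,620
Community College District: $865,620 × 0.00323 = $2,795.9526
City of Holloway: $865,620 × 0.01292 = $11,183.8104
Willowmere CSD: $865,620 × 0.02507 = $21,701.0934
Pinecrest County: $865,620 × 0.0139 = $12,032.118
Levies subtotal = $47,712.9744
After credit = $47,712.9744 − $1,456 = $46,256.9744
Total = $46,256.9744 + $945 = $47,201.9744

$47,201.97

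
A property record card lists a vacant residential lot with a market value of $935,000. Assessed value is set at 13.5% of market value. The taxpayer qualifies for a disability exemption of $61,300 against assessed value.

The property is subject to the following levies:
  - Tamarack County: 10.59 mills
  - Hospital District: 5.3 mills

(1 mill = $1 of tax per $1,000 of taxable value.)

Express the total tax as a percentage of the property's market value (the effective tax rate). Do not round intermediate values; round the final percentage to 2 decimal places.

Assessed value = $935,000 × 0.135 = $126,225
Taxable value = $126,225 − $61,300 = $64,925
Tamarack County: $64,925 × 0.01059 = $687.55575
Hospital District: $64,925 × 0.0053 = $344.1025
Total tax = $1,031.65825
Effective rate = $1,031.65825 ÷ $935,000 = 0.11% of market value

0.11%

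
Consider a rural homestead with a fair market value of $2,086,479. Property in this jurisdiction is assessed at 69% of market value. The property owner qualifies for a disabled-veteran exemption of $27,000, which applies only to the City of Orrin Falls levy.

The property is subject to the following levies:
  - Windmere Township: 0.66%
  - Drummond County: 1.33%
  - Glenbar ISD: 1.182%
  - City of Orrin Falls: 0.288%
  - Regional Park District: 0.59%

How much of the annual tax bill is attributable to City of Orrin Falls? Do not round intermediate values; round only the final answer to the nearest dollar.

$4,068

Assessed value = $2,086,479 × 0.69 = $1,439,670.51
City of Orrin Falls taxable value = $1,439,670.51 − $27,000 = $1,412,670.51
City of Orrin Falls levy = $1,412,670.51 × 0.00288 = $4,068.4910688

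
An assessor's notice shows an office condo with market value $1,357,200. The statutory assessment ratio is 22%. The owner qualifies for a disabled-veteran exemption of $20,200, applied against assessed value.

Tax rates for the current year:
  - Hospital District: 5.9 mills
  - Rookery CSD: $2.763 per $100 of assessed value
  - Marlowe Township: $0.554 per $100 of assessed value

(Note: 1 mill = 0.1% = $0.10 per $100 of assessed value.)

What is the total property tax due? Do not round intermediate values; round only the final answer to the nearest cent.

Assessed value = $1,357,200 × 0.22 = $298,584
Taxable value = $298,584 − $20,200 = $278,384
Hospital District: $278,384 × 0.0059 = $1,642.4656
Rookery CSD: $278,384 × 0.02763 = $7,691.74992
Marlowe Township: $278,384 × 0.00554 = $1,542.24736
Total = $10,876.46288

$10,876.46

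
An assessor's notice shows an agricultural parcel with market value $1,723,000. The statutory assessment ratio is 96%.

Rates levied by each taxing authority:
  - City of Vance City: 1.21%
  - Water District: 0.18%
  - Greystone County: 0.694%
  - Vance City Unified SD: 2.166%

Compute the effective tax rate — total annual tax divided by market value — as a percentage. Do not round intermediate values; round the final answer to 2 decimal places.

4.08%

Assessed value = $1,723,000 × 0.96 = $1,654,080
City of Vance City: $1,654,080 × 0.0121 = $20,014.368
Water District: $1,654,080 × 0.0018 = $2,977.344
Greystone County: $1,654,080 × 0.00694 = $11,479.3152
Vance City Unified SD: $1,654,080 × 0.02166 = $35,827.3728
Total tax = $70,298.4
Effective rate = $70,298.4 ÷ $1,723,000 = 4.08% of market value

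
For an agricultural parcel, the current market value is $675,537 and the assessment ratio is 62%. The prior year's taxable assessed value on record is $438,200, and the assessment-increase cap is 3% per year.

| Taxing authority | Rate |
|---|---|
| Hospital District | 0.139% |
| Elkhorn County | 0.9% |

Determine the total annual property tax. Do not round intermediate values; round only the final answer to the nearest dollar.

Uncapped assessed value = $675,537 × 0.62 = $418,832.94
Cap limit = $438,200 × 1.03 = $451,346
Taxable assessed value = min($418,832.94, $451,346) = $418,832.94 (cap does not bind)
Hospital District: $418,832.94 × 0.00139 = $582.1777866
Elkhorn County: $418,832.94 × 0.009 = $3,769.49646
Total = $4,351.6742466

$4,352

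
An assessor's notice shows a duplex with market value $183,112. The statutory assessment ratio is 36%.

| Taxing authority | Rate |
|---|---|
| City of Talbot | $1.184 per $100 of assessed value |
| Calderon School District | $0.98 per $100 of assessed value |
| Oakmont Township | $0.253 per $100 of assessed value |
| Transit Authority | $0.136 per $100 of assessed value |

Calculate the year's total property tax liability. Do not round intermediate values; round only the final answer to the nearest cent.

Assessed value = $183,112 × 0.36 = $65,920.32
City of Talbot: $65,920.32 × 0.01184 = $780.4965888
Calderon School District: $65,920.32 × 0.0098 = $646.019136
Oakmont Township: $65,920.32 × 0.00253 = $166.7784096
Transit Authority: $65,920.32 × 0.00136 = $89.6516352
Total = $780.4965888 + $646.019136 + $166.7784096 + $89.6516352 = $1,682.9457696

$1,682.95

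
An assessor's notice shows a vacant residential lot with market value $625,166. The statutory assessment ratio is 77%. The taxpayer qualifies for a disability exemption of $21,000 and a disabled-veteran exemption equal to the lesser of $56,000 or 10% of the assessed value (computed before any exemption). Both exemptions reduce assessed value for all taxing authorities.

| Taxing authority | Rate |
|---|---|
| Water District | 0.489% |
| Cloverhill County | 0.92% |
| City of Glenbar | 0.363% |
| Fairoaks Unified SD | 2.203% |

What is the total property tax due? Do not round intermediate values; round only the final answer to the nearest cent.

Assessed value = $625,166 × 0.77 = $481,377.82
Disabled-veteran exemption = min($56,000, 10% × $481,377.82) = min($56,000, $48,137.782) = $48,137.782 (percentage binds)
Taxable value = $481,377.82 − $21,000 − $48,137.782 = $412,240.038
Water District: $412,240.038 × 0.00489 = $2,015.85378582
Cloverhill County: $412,240.038 × 0.0092 = $3,792.6083496
City of Glenbar: $412,240.038 × 0.00363 = $1,496.43133794
Fairoaks Unified SD: $412,240.038 × 0.02203 = $9,081.64803714
Total = $16,386.5415105

$16,386.54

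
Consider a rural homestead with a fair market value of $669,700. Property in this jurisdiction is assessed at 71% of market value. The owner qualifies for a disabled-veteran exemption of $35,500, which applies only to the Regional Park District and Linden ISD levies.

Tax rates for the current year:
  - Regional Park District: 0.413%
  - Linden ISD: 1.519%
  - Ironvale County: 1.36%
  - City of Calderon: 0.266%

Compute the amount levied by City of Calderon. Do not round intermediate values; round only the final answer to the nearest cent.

$1,264.80

Assessed value = $669,700 × 0.71 = $475,487
City of Calderon taxable value = $475,487 (exemption does not apply)
City of Calderon levy = $475,487 × 0.00266 = $1,264.79542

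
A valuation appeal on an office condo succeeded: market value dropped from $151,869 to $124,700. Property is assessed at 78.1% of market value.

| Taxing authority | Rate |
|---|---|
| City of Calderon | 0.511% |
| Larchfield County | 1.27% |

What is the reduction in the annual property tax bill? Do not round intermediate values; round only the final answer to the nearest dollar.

Old assessed value = $151,869 × 0.781 = $118,609.689
New assessed value = $124,700 × 0.781 = $97,390.7
Combined rate = 0.00511 + 0.0127 = 0.01781
Old tax = $118,609.689 × 0.01781 = $2,112.43856109
New tax = $97,390.7 × 0.01781 = $1,734.528367
Reduction = $2,112.43856109 − $1,734.528367 = $377.91019409

$378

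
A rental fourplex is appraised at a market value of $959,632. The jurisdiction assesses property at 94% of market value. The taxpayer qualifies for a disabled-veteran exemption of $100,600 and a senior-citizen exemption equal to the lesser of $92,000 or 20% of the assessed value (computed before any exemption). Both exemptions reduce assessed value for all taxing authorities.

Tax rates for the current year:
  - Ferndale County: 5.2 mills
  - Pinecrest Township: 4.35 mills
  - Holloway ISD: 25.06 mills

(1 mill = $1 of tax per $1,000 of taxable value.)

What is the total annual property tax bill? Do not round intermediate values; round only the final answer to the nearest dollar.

Assessed value = $959,632 × 0.94 = $902,054.08
Senior-citizen exemption = min($92,000, 20% × $902,054.08) = min($92,000, $180,410.816) = $92,000 (dollar cap binds)
Taxable value = $902,054.08 − $100,600 − $92,000 = $709,454.08
Ferndale County: $709,454.08 × 0.0052 = $3,689.161216
Pinecrest Township: $709,454.08 × 0.00435 = $3,086.125248
Holloway ISD: $709,454.08 × 0.02506 = $17,778.9192448
Total = $24,554.2057088

$24,554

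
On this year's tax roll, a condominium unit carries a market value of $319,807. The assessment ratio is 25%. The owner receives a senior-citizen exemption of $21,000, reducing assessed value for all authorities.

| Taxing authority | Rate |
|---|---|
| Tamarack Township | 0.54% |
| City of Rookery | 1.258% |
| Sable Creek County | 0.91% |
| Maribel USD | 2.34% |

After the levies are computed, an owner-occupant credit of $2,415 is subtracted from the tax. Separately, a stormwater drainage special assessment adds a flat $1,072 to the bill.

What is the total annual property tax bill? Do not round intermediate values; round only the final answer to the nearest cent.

Assessed value = $319,807 × 0.25 = $79,951.75
Taxable value = $79,951.75 − $21,000 = $58,951.75
Tamarack Township: $58,951.75 × 0.0054 = $318.33945
City of Rookery: $58,951.75 × 0.01258 = $741.613015
Sable Creek County: $58,951.75 × 0.0091 = $536.460925
Maribel USD: $58,951.75 × 0.0234 = $1,379.47095
Levies subtotal = $2,975.88434
After credit = $2,975.88434 − $2,415 = $560.88434
Total = $560.88434 + $1,072 = $1,632.88434

$1,632.88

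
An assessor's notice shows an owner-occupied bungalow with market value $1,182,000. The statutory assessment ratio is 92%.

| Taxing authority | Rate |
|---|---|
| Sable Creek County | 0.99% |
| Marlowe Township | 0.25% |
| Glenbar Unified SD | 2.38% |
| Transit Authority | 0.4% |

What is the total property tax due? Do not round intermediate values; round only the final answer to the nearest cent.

Assessed value = $1,182,000 × 0.92 = $1,087,440
Sable Creek County: $1,087,440 × 0.0099 = $10,765.656
Marlowe Township: $1,087,440 × 0.0025 = $2,718.6
Glenbar Unified SD: $1,087,440 × 0.0238 = $25,881.072
Transit Authority: $1,087,440 × 0.004 = $4,349.76
Total = $10,765.656 + $2,718.6 + $25,881.072 + $4,349.76 = $43,715.088

$43,715.09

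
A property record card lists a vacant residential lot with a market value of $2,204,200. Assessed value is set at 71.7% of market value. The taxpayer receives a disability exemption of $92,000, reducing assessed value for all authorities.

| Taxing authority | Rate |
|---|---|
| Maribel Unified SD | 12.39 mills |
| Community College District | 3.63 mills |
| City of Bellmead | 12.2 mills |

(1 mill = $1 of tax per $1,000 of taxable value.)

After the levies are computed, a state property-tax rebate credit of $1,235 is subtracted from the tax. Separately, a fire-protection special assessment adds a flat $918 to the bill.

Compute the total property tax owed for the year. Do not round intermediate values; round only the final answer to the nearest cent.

$41,685.97

Assessed value = $2,204,200 × 0.717 = $1,580,411.4
Taxable value = $1,580,411.4 − $92,000 = $1,488,411.4
Maribel Unified SD: $1,488,411.4 × 0.01239 = $18,441.417246
Community College District: $1,488,411.4 × 0.00363 = $5,402.933382
City of Bellmead: $1,488,411.4 × 0.0122 = $18,158.61908
Levies subtotal = $42,002.969708
After credit = $42,002.969708 − $1,235 = $40,767.969708
Total = $40,767.969708 + $918 = $41,685.969708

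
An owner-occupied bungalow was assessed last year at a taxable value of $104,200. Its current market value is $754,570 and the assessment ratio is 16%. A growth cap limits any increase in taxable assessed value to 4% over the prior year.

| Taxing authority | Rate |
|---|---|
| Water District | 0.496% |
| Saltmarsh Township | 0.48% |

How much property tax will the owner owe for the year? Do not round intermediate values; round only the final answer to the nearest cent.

$1,057.67

Uncapped assessed value = $754,570 × 0.16 = $120,731.2
Cap limit = $104,200 × 1.04 = $108,368
Taxable assessed value = min($120,731.2, $108,368) = $108,368 (cap binds)
Water District: $108,368 × 0.00496 = $537.50528
Saltmarsh Township: $108,368 × 0.0048 = $520.1664
Total = $1,057.67168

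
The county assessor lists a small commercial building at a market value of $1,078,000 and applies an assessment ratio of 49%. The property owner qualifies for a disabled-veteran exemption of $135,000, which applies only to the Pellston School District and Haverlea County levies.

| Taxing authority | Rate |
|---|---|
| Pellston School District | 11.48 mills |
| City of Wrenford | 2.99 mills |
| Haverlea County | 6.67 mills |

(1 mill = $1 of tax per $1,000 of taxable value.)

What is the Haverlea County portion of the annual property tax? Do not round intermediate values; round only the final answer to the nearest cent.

$2,622.78

Assessed value = $1,078,000 × 0.49 = $528,220
Haverlea County taxable value = $528,220 − $135,000 = $393,220
Haverlea County levy = $393,220 × 0.00667 = $2,622.7774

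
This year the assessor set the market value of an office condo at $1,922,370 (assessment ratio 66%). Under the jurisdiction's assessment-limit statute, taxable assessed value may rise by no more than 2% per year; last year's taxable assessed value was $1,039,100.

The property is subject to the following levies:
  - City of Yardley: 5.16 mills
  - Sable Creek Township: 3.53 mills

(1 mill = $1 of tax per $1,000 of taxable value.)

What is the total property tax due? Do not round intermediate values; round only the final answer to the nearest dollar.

$9,210

Uncapped assessed value = $1,922,370 × 0.66 = $1,268,764.2
Cap limit = $1,039,100 × 1.02 = $1,059,882
Taxable assessed value = min($1,268,764.2, $1,059,882) = $1,059,882 (cap binds)
City of Yardley: $1,059,882 × 0.00516 = $5,468.99112
Sable Creek Township: $1,059,882 × 0.00353 = $3,741.38346
Total = $9,210.37458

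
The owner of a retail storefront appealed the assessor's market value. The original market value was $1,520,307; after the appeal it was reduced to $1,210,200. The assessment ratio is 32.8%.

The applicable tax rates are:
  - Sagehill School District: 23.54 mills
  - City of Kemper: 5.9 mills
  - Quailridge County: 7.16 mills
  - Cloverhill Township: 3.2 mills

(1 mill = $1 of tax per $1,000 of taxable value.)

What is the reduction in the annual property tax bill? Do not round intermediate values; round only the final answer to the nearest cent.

Old assessed value = $1,520,307 × 0.328 = $498,660.696
New assessed value = $1,210,200 × 0.328 = $396,945.6
Combined rate = 0.02354 + 0.0059 + 0.00716 + 0.0032 = 0.0398
Old tax = $498,660.696 × 0.0398 = $19,846.6957008
New tax = $396,945.6 × 0.0398 = $15,798.43488
Reduction = $19,846.6957008 − $15,798.43488 = $4,048.2608208

$4,048.26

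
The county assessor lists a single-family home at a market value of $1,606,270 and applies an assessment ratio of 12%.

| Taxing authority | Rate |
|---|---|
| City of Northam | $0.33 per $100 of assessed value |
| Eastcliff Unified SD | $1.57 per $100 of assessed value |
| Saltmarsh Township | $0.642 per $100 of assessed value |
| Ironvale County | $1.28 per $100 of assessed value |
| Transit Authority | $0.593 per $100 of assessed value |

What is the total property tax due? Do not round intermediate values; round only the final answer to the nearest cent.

$8,510.02

Assessed value = $1,606,270 × 0.12 = $192,752.4
City of Northam: $192,752.4 × 0.0033 = $636.08292
Eastcliff Unified SD: $192,752.4 × 0.0157 = $3,026.21268
Saltmarsh Township: $192,752.4 × 0.00642 = $1,237.470408
Ironvale County: $192,752.4 × 0.0128 = $2,467.23072
Transit Authority: $192,752.4 × 0.00593 = $1,143.021732
Total = $636.08292 + $3,026.21268 + $1,237.470408 + $2,467.23072 + $1,143.021732 = $8,510.01846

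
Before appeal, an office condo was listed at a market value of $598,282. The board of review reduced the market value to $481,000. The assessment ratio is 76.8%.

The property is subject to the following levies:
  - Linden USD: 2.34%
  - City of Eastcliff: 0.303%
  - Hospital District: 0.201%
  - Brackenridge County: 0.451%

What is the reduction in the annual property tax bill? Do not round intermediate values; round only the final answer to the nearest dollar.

$2,968

Old assessed value = $598,282 × 0.768 = $459,480.576
New assessed value = $481,000 × 0.768 = $369,408
Combined rate = 0.0234 + 0.00303 + 0.00201 + 0.00451 = 0.03295
Old tax = $459,480.576 × 0.03295 = $15,139.8849792
New tax = $369,408 × 0.03295 = $12,171.9936
Reduction = $15,139.8849792 − $12,171.9936 = $2,967.8913792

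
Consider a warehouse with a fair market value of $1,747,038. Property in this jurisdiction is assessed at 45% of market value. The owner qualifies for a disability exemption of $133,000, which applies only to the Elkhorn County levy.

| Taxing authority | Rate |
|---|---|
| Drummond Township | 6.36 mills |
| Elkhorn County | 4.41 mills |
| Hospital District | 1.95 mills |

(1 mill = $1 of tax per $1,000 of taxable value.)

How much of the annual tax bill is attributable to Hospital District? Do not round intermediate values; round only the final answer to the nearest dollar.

$1,533

Assessed value = $1,747,038 × 0.45 = $786,167.1
Hospital District taxable value = $786,167.1 (exemption does not apply)
Hospital District levy = $786,167.1 × 0.00195 = $1,533.025845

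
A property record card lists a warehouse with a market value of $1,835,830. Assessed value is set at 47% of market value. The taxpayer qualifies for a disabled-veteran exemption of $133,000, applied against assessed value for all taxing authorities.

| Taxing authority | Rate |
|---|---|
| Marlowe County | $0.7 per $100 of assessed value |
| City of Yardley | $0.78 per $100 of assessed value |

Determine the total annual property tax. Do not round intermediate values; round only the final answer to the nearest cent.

$10,801.63

Assessed value = $1,835,830 × 0.47 = $862,840.1
Taxable value = $862,840.1 − $133,000 = $729,840.1
Marlowe County: $729,840.1 × 0.007 = $5,108.8807
City of Yardley: $729,840.1 × 0.0078 = $5,692.75278
Total = $5,108.8807 + $5,692.75278 = $10,801.63348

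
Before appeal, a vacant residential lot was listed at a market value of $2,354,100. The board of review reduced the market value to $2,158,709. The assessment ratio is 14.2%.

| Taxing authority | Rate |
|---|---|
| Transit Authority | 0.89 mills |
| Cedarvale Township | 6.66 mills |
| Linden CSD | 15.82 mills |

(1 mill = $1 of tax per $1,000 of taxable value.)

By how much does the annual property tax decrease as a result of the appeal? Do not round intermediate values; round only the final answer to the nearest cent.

$648.41

Old assessed value = $2,354,100 × 0.142 = $334,282.2
New assessed value = $2,158,709 × 0.142 = $306,536.678
Combined rate = 0.00089 + 0.00666 + 0.01582 = 0.02337
Old tax = $334,282.2 × 0.02337 = $7,812.175014
New tax = $306,536.678 × 0.02337 = $7,163.76216486
Reduction = $7,812.175014 − $7,163.76216486 = $648.41284914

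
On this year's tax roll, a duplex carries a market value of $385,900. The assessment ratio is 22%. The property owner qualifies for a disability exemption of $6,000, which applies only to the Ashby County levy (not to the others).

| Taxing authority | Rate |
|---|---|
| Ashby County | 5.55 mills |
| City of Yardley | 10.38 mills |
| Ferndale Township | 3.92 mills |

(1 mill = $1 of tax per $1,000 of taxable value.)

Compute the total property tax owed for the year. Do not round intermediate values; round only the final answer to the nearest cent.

Assessed value = $385,900 × 0.22 = $84,898
Ashby County: ($84,898 − $6,000) × 0.00555 = $78,898 × 0.00555 = $437.8839
City of Yardley: $84,898 × 0.01038 = $881.24124
Ferndale Township: $84,898 × 0.00392 = $332.80016
Total = $1,651.9253

$1,651.93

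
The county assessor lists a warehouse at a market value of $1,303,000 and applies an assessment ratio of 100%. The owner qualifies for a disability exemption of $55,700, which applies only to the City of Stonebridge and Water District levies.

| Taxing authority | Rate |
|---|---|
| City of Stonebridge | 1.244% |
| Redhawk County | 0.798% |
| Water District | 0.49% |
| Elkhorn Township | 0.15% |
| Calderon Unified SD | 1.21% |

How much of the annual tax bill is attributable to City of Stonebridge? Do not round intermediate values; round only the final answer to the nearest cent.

Assessed value = $1,303,000 × 1 = $1,303,000
City of Stonebridge taxable value = $1,303,000 − $55,700 = $1,247,300
City of Stonebridge levy = $1,247,300 × 0.01244 = $15,516.412

$15,516.41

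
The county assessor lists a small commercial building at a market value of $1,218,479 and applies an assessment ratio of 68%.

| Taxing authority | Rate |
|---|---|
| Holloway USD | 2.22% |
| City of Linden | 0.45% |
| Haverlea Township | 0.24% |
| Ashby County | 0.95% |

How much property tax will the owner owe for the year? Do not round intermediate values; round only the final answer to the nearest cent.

Assessed value = $1,218,479 × 0.68 = $828,565.72
Holloway USD: $828,565.72 × 0.0222 = $18,394.158984
City of Linden: $828,565.72 × 0.0045 = $3,728.54574
Haverlea Township: $828,565.72 × 0.0024 = $1,988.557728
Ashby County: $828,565.72 × 0.0095 = $7,871.37434
Total = $18,394.158984 + $3,728.54574 + $1,988.557728 + $7,871.37434 = $31,982.636792

$31,982.64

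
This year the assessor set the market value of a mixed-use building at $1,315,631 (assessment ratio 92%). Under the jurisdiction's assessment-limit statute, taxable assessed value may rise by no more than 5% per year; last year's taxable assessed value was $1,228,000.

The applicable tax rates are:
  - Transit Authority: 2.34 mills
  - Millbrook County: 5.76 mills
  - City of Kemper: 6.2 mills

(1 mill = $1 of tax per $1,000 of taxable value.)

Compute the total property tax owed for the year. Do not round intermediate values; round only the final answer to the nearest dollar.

Uncapped assessed value = $1,315,631 × 0.92 = $1,210,380.52
Cap limit = $1,228,000 × 1.05 = $1,289,400
Taxable assessed value = min($1,210,380.52, $1,289,400) = $1,210,380.52 (cap does not bind)
Transit Authority: $1,210,380.52 × 0.00234 = $2,832.2904168
Millbrook County: $1,210,380.52 × 0.00576 = $6,971.7917952
City of Kemper: $1,210,380.52 × 0.0062 = $7,504.359224
Total = $17,308.441436

$17,308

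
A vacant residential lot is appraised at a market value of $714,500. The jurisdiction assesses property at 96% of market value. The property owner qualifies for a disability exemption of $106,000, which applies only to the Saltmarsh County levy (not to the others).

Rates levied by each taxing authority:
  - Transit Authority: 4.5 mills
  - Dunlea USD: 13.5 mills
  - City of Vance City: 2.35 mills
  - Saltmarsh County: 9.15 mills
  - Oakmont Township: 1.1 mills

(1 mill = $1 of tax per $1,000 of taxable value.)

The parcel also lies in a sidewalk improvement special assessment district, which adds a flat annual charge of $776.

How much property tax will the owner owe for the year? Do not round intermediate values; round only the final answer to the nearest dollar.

Assessed value = $714,500 × 0.96 = $685,920
Transit Authority: $685,920 × 0.0045 = $3,086.64
Dunlea USD: $685,920 × 0.0135 = $9,259.92
City of Vance City: $685,920 × 0.00235 = $1,611.912
Saltmarsh County: ($685,920 − $106,000) × 0.00915 = $579,920 × 0.00915 = $5,306.268
Oakmont Township: $685,920 × 0.0011 = $754.512
Levies subtotal = $20,019.252
Total = $20,019.252 + $776 = $20,795.252

$20,795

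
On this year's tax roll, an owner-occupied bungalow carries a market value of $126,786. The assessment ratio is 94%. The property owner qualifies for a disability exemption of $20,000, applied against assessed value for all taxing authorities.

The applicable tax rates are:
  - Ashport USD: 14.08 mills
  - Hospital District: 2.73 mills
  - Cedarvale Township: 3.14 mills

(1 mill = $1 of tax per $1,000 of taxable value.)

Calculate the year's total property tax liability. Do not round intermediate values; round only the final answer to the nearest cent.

Assessed value = $126,786 × 0.94 = $119,178.84
Taxable value = $119,178.84 − $20,000 = $99,178.84
Ashport USD: $99,178.84 × 0.01408 = $1,396.4380672
Hospital District: $99,178.84 × 0.00273 = $270.7582332
Cedarvale Township: $99,178.84 × 0.00314 = $311.4215576
Total = $1,396.4380672 + $270.7582332 + $311.4215576 = $1,978.617858

$1,978.62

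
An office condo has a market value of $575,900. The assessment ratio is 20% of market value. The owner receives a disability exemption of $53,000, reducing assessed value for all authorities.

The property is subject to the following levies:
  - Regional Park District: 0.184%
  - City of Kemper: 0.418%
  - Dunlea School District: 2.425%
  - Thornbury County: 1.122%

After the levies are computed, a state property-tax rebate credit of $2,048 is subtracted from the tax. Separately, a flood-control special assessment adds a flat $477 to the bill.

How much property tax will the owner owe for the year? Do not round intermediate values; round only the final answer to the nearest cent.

Assessed value = $575,900 × 0.2 = $115,180
Taxable value = $115,180 − $53,000 = $62,180
Regional Park District: $62,180 × 0.00184 = $114.4112
City of Kemper: $62,180 × 0.00418 = $259.9124
Dunlea School District: $62,180 × 0.02425 = $1,507.865
Thornbury County: $62,180 × 0.01122 = $697.6596
Levies subtotal = $2,579.8482
After credit = $2,579.8482 − $2,048 = $531.8482
Total = $531.8482 + $477 = $1,008.8482

$1,008.85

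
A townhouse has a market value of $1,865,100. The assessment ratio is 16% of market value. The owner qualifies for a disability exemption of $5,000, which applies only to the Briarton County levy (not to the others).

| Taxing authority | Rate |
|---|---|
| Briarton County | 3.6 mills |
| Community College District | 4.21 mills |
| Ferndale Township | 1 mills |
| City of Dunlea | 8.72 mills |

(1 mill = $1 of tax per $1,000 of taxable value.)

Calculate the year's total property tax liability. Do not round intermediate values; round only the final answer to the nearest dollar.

Assessed value = $1,865,100 × 0.16 = $298,416
Briarton County: ($298,416 − $5,000) × 0.0036 = $293,416 × 0.0036 = $1,056.2976
Community College District: $298,416 × 0.00421 = $1,256.33136
Ferndale Township: $298,416 × 0.001 = $298.416
City of Dunlea: $298,416 × 0.00872 = $2,602.18752
Total = $5,213.23248

$5,213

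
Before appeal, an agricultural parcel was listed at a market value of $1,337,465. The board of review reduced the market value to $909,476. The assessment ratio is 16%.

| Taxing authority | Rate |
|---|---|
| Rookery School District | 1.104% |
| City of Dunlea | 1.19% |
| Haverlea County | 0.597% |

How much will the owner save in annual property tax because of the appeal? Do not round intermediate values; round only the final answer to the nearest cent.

$1,979.71

Old assessed value = $1,337,465 × 0.16 = $213,994.4
New assessed value = $909,476 × 0.16 = $145,516.16
Combined rate = 0.01104 + 0.0119 + 0.00597 = 0.02891
Old tax = $213,994.4 × 0.02891 = $6,186.578104
New tax = $145,516.16 × 0.02891 = $4,206.8721856
Reduction = $6,186.578104 − $4,206.8721856 = $1,979.7059184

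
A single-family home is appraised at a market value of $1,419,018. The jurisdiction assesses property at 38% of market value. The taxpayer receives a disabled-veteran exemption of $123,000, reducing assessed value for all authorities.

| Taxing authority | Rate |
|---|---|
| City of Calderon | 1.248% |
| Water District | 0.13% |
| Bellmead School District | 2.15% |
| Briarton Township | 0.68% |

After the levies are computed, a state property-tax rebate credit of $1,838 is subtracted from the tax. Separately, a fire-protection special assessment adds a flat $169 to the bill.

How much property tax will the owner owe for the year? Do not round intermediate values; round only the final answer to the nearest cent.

Assessed value = $1,419,018 × 0.38 = $539,226.84
Taxable value = $539,226.84 − $123,000 = $416,226.84
City of Calderon: $416,226.84 × 0.01248 = $5,194.5109632
Water District: $416,226.84 × 0.0013 = $541.094892
Bellmead School District: $416,226.84 × 0.0215 = $8,948.87706
Briarton Township: $416,226.84 × 0.0068 = $2,830.342512
Levies subtotal = $17,514.8254272
After credit = $17,514.8254272 − $1,838 = $15,676.8254272
Total = $15,676.8254272 + $169 = $15,845.8254272

$15,845.83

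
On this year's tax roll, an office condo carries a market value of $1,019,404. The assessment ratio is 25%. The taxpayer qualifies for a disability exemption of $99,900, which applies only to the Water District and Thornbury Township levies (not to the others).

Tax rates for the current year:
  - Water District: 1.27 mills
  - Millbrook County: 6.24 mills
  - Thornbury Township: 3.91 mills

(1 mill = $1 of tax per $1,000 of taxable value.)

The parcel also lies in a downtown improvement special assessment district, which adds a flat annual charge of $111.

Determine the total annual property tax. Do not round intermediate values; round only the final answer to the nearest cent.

$2,503.92

Assessed value = $1,019,404 × 0.25 = $254,851
Water District: ($254,851 − $99,900) × 0.00127 = $154,951 × 0.00127 = $196.78777
Millbrook County: $254,851 × 0.00624 = $1,590.27024
Thornbury Township: ($254,851 − $99,900) × 0.00391 = $154,951 × 0.00391 = $605.85841
Levies subtotal = $2,392.91642
Total = $2,392.91642 + $111 = $2,503.91642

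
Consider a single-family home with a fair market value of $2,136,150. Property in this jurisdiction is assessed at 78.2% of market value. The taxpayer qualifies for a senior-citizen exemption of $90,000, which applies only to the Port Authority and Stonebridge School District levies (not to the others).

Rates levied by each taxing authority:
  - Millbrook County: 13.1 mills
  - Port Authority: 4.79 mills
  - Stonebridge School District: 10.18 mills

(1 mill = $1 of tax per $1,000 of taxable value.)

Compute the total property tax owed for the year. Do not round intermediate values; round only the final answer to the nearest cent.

$45,542.77

Assessed value = $2,136,150 × 0.782 = $1,670,469.3
Millbrook County: $1,670,469.3 × 0.0131 = $21,883.14783
Port Authority: ($1,670,469.3 − $90,000) × 0.00479 = $1,580,469.3 × 0.00479 = $7,570.447947
Stonebridge School District: ($1,670,469.3 − $90,000) × 0.01018 = $1,580,469.3 × 0.01018 = $16,089.177474
Total = $45,542.773251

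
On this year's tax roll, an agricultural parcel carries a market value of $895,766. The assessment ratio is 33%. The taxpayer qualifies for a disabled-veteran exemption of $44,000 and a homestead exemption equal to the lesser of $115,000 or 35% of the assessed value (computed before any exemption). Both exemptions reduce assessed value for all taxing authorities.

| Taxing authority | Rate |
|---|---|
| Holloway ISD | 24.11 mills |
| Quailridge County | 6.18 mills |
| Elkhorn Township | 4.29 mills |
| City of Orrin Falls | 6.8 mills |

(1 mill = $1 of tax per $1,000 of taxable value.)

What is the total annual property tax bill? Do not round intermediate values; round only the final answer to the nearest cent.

$6,130.11

Assessed value = $895,766 × 0.33 = $295,602.78
Homestead exemption = min($115,000, 35% × $295,602.78) = min($115,000, $103,460.973) = $103,460.973 (percentage binds)
Taxable value = $295,602.78 − $44,000 − $103,460.973 = $148,141.807
Holloway ISD: $148,141.807 × 0.02411 = $3,571.69896677
Quailridge County: $148,141.807 × 0.00618 = $915.51636726
Elkhorn Township: $148,141.807 × 0.00429 = $635.52835203
City of Orrin Falls: $148,141.807 × 0.0068 = $1,007.3642876
Total = $6,130.10797366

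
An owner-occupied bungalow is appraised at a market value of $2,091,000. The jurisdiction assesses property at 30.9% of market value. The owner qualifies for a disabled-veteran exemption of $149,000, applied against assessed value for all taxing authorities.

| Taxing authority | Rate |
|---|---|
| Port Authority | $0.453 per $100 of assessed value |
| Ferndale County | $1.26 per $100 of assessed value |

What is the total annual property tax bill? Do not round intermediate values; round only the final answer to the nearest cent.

$8,515.65

Assessed value = $2,091,000 × 0.309 = $646,119
Taxable value = $646,119 − $149,000 = $497,119
Port Authority: $497,119 × 0.00453 = $2,251.94907
Ferndale County: $497,119 × 0.0126 = $6,263.6994
Total = $2,251.94907 + $6,263.6994 = $8,515.64847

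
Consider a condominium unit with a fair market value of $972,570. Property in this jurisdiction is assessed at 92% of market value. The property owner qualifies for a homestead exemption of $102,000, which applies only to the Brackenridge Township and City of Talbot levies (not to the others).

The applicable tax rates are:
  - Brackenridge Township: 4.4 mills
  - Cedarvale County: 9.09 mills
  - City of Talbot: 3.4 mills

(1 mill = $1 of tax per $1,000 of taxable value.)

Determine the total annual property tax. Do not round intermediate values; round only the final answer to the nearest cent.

$14,316.97

Assessed value = $972,570 × 0.92 = $894,764.4
Brackenridge Township: ($894,764.4 − $102,000) × 0.0044 = $792,764.4 × 0.0044 = $3,488.16336
Cedarvale County: $894,764.4 × 0.00909 = $8,133.408396
City of Talbot: ($894,764.4 − $102,000) × 0.0034 = $792,764.4 × 0.0034 = $2,695.39896
Total = $14,316.970716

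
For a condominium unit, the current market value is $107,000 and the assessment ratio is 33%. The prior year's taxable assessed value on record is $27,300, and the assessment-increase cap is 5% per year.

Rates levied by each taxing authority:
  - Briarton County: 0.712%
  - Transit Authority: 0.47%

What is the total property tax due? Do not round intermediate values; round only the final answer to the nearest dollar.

$339

Uncapped assessed value = $107,000 × 0.33 = $35,310
Cap limit = $27,300 × 1.05 = $28,665
Taxable assessed value = min($35,310, $28,665) = $28,665 (cap binds)
Briarton County: $28,665 × 0.00712 = $204.0948
Transit Authority: $28,665 × 0.0047 = $134.7255
Total = $338.8203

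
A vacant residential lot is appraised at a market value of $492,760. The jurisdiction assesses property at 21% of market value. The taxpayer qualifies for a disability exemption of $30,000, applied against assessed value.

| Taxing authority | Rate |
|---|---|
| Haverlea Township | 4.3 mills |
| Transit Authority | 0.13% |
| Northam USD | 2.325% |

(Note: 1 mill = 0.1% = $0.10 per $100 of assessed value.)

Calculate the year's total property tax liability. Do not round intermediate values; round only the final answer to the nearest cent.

Assessed value = $492,760 × 0.21 = $103,479.6
Taxable value = $103,479.6 − $30,000 = $73,479.6
Haverlea Township: $73,479.6 × 0.0043 = $315.96228
Transit Authority: $73,479.6 × 0.0013 = $95.52348
Northam USD: $73,479.6 × 0.02325 = $1,708.4007
Total = $2,119.88646

$2,119.89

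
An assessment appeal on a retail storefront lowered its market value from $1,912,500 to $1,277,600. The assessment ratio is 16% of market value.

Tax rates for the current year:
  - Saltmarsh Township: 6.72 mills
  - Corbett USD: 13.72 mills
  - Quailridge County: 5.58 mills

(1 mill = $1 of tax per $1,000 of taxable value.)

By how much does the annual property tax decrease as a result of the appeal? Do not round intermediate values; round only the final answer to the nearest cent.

Old assessed value = $1,912,500 × 0.16 = $306,000
New assessed value = $1,277,600 × 0.16 = $204,416
Combined rate = 0.00672 + 0.01372 + 0.00558 = 0.02602
Old tax = $306,000 × 0.02602 = $7,962.12
New tax = $204,416 × 0.02602 = $5,318.90432
Reduction = $7,962.12 − $5,318.90432 = $2,643.21568

$2,643.22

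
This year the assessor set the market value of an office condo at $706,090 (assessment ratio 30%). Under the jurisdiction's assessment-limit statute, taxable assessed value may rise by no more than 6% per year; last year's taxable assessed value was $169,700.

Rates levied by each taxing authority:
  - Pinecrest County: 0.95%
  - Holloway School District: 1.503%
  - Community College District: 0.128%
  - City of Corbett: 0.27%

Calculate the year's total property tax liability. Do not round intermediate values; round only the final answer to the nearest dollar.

$5,128

Uncapped assessed value = $706,090 × 0.3 = $211,827
Cap limit = $169,700 × 1.06 = $179,882
Taxable assessed value = min($211,827, $179,882) = $179,882 (cap binds)
Pinecrest County: $179,882 × 0.0095 = $1,708.879
Holloway School District: $179,882 × 0.01503 = $2,703.62646
Community College District: $179,882 × 0.00128 = $230.24896
City of Corbett: $179,882 × 0.0027 = $485.6814
Total = $5,128.43582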